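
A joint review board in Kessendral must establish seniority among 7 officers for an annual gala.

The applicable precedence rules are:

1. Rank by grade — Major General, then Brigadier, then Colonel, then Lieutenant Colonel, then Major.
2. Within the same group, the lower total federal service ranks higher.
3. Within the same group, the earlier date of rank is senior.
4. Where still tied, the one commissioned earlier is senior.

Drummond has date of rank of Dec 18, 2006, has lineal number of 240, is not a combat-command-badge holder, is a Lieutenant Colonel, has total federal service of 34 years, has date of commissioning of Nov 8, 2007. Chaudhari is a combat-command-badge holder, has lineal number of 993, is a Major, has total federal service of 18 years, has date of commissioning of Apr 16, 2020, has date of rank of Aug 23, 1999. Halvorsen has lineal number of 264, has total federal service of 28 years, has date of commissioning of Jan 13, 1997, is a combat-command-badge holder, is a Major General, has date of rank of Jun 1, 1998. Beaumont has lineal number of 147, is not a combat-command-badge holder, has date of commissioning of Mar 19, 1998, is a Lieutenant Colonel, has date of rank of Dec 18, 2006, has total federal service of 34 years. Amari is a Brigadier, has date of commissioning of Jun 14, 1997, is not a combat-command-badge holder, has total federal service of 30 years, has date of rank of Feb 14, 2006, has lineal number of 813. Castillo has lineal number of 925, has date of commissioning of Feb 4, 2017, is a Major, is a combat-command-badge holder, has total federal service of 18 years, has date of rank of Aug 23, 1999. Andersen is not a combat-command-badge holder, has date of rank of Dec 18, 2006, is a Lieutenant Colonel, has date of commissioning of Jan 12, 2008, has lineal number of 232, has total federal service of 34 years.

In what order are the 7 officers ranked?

Halvorsen, Amari, Beaumont, Drummond, Andersen, Castillo, Chaudhari

By grade: Halvorsen (Major General); then Amari (Brigadier); then Beaumont, Drummond and Andersen (Lieutenant Colonel); then Castillo and Chaudhari (Major).
Beaumont, Drummond and Andersen all have total federal service 34 years, so the next rule applies.
Beaumont, Drummond and Andersen all have date of rank Dec 18, 2006, so the next rule applies.
Among Beaumont, Drummond and Andersen, by date of commissioning (earlier first): Beaumont (Mar 19, 1998) before Drummond (Nov 8, 2007) before Andersen (Jan 12, 2008).
Castillo and Chaudhari both have total federal service 18 years, so the next rule applies.
Castillo and Chaudhari both have date of rank Aug 23, 1999, so the next rule applies.
Among Castillo and Chaudhari, by date of commissioning (earlier first): Castillo (Feb 4, 2017) before Chaudhari (Apr 16, 2020).
Full order: Halvorsen, Amari, Beaumont, Drummond, Andersen, Castillo, Chaudhari.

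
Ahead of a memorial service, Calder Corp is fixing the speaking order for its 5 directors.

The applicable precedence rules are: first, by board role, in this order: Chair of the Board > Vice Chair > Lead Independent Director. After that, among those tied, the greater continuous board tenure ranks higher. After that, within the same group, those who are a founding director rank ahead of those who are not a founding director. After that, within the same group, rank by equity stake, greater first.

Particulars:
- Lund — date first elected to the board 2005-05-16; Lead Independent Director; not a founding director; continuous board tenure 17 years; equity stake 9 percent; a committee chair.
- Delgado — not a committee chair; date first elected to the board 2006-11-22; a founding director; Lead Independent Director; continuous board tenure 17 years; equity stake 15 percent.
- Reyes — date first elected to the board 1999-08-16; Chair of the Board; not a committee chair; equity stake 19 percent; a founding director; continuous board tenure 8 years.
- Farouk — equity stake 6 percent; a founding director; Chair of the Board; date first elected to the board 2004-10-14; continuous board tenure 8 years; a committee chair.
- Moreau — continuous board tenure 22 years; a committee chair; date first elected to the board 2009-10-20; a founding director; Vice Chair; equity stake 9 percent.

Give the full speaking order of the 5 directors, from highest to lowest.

By board role: Reyes and Farouk (Chair of the Board); then Moreau (Vice Chair); then Delgado and Lund (Lead Independent Director).
Reyes and Farouk both have continuous board tenure 8 years, so the next rule applies.
Reyes and Farouk are each a founding director, so the next rule applies.
Among Reyes and Farouk, by equity stake (higher first): Reyes (19 percent) before Farouk (6 percent).
Delgado and Lund both have continuous board tenure 17 years, so the next rule applies.
Among Delgado and Lund, a founding director before not a founding director: Delgado (a founding director) before Lund (not a founding director).
Full order: Reyes, Farouk, Moreau, Delgado, Lund.

Reyes, Farouk, Moreau, Delgado, Lund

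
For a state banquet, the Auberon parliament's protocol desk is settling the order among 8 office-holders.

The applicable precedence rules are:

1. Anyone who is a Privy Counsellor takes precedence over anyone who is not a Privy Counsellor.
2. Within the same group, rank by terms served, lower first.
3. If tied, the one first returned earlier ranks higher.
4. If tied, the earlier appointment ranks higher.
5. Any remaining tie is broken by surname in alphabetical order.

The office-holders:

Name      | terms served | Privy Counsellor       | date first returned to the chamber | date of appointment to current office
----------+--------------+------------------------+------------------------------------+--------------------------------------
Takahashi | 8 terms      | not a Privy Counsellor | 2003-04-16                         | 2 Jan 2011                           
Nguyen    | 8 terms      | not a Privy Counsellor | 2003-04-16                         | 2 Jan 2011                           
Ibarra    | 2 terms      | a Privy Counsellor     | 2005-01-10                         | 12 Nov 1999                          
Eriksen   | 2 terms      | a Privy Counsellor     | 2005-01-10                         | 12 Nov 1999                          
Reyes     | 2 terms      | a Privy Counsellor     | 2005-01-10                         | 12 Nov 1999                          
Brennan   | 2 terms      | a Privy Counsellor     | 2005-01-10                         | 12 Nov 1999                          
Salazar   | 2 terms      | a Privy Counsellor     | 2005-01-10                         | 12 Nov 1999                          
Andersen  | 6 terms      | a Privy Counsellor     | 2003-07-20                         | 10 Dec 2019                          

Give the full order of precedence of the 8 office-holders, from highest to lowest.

By the first rule: Brennan, Eriksen, Ibarra, Reyes, Salazar and Andersen (each a Privy Counsellor); then Nguyen and Takahashi (both not a Privy Counsellor).
Among Brennan, Eriksen, Ibarra, Reyes, Salazar and Andersen, by terms served (lower first): Brennan, Eriksen, Ibarra, Reyes and Salazar (2 terms) before Andersen (6 terms).
Brennan, Eriksen, Ibarra, Reyes and Salazar all have date first returned to the chamber 2005-01-10, so the next rule applies.
Brennan, Eriksen, Ibarra, Reyes and Salazar all have date of appointment to current office 12 Nov 1999, so the next rule applies.
Among Brennan, Eriksen, Ibarra, Reyes and Salazar, alphabetically by surname: Brennan before Eriksen before Ibarra before Reyes before Salazar.
Nguyen and Takahashi both have terms served 8 terms, so the next rule applies.
Nguyen and Takahashi both have date first returned to the chamber 2003-04-16, so the next rule applies.
Nguyen and Takahashi both have date of appointment to current office 2 Jan 2011, so the next rule applies.
Among Nguyen and Takahashi, alphabetically by surname: Nguyen before Takahashi.
Full order: Brennan, Eriksen, Ibarra, Reyes, Salazar, Andersen, Nguyen, Takahashi.

Brennan, Eriksen, Ibarra, Reyes, Salazar, Andersen, Nguyen, Takahashi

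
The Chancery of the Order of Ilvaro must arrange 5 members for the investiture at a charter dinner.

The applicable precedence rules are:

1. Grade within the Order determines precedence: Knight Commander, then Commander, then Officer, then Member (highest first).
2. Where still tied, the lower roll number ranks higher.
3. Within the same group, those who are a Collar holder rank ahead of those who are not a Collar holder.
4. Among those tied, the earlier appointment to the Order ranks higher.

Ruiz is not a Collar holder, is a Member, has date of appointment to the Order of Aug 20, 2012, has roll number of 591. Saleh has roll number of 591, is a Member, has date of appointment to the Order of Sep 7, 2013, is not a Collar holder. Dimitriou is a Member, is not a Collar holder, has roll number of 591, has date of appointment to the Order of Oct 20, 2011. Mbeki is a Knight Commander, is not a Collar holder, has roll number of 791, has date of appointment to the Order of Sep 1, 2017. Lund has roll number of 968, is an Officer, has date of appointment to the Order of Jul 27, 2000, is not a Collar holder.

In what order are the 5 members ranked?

Mbeki, Lund, Dimitriou, Ruiz, Saleh

By grade within the Order: Mbeki (Knight Commander); then Lund (Officer); then Dimitriou, Ruiz and Saleh (Member).
Dimitriou, Ruiz and Saleh all have roll number 591, so the next rule applies.
Dimitriou, Ruiz and Saleh are each not a Collar holder, so the next rule applies.
Among Dimitriou, Ruiz and Saleh, by date of appointment to the Order (earlier first): Dimitriou (Oct 20, 2011) before Ruiz (Aug 20, 2012) before Saleh (Sep 7, 2013).
Full order: Mbeki, Lund, Dimitriou, Ruiz, Saleh.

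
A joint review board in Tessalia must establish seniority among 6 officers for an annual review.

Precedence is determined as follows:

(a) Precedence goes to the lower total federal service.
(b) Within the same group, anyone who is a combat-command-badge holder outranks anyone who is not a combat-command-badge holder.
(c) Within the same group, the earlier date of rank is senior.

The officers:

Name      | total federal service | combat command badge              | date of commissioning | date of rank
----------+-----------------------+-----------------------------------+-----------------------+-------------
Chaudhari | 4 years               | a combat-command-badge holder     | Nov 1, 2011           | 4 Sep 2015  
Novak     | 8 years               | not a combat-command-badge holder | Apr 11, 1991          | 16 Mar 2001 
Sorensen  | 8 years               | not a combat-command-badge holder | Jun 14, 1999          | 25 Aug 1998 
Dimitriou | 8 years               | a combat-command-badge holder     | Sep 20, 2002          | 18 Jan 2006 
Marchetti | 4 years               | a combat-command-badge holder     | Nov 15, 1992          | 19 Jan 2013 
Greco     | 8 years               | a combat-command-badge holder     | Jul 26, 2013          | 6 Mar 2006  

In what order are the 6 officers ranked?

By total federal service (lower first): Marchetti and Chaudhari (both 4 years); then Dimitriou, Greco, Sorensen and Novak (each 8 years).
Marchetti and Chaudhari are each a combat-command-badge holder, so the next rule applies.
Among Marchetti and Chaudhari, by date of rank (earlier first): Marchetti (19 Jan 2013) before Chaudhari (4 Sep 2015).
Among Dimitriou, Greco, Sorensen and Novak, a combat-command-badge holder before not a combat-command-badge holder: Dimitriou and Greco (a combat-command-badge holder) before Sorensen and Novak (not a combat-command-badge holder).
Among Dimitriou and Greco, by date of rank (earlier first): Dimitriou (18 Jan 2006) before Greco (6 Mar 2006).
Among Sorensen and Novak, by date of rank (earlier first): Sorensen (25 Aug 1998) before Novak (16 Mar 2001).
Full order: Marchetti, Chaudhari, Dimitriou, Greco, Sorensen, Novak.

Marchetti, Chaudhari, Dimitriou, Greco, Sorensen, Novak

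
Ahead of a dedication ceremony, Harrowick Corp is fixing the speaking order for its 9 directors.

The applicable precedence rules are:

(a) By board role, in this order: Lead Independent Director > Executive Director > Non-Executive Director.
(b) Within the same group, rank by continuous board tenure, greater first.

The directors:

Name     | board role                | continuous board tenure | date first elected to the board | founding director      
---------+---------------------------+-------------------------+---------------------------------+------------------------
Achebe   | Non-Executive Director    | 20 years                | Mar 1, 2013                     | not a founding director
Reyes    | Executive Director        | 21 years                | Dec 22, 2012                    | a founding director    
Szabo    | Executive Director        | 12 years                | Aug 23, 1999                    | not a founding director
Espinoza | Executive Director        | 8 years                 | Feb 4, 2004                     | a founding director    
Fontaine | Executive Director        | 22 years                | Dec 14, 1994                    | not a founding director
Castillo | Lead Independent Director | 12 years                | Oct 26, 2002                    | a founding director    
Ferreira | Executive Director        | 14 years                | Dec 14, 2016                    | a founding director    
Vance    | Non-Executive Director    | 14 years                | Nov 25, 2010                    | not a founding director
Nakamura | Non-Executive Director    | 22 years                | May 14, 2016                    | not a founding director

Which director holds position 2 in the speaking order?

By board role: Castillo (Lead Independent Director); then Fontaine, Reyes, Ferreira, Szabo and Espinoza (Executive Director); then Nakamura, Achebe and Vance (Non-Executive Director).
Among Fontaine, Reyes, Ferreira, Szabo and Espinoza, by continuous board tenure (higher first): Fontaine (22 years) before Reyes (21 years) before Ferreira (14 years) before Szabo (12 years) before Espinoza (8 years).
Among Nakamura, Achebe and Vance, by continuous board tenure (higher first): Nakamura (22 years) before Achebe (20 years) before Vance (14 years).
Order: Castillo, Fontaine, Reyes, Ferreira, Szabo, Espinoza, Nakamura, Achebe, Vance.

Fontaine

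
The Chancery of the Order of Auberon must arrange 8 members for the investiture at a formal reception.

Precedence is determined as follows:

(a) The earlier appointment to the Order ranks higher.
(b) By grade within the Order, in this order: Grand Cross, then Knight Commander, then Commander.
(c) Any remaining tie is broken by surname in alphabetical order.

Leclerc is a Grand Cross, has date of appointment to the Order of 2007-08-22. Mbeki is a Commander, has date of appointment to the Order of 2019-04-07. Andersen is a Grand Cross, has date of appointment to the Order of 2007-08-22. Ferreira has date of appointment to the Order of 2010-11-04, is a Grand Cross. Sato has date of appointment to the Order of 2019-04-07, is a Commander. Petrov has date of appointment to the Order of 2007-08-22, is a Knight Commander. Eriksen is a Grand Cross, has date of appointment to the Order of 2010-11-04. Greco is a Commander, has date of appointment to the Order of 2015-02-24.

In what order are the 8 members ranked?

Andersen, Leclerc, Petrov, Eriksen, Ferreira, Greco, Mbeki, Sato

By date of appointment to the Order (earlier first): Andersen, Leclerc and Petrov (each 2007-08-22); then Eriksen and Ferreira (both 2010-11-04); then Greco (2015-02-24); then Mbeki and Sato (both 2019-04-07).
Among Andersen, Leclerc and Petrov, by grade within the Order: Andersen and Leclerc (Grand Cross) before Petrov (Knight Commander).
Among Andersen and Leclerc, alphabetically by surname: Andersen before Leclerc.
Eriksen and Ferreira are each Grand Cross, so the next rule applies.
Among Eriksen and Ferreira, alphabetically by surname: Eriksen before Ferreira.
Mbeki and Sato are each Commander, so the next rule applies.
Among Mbeki and Sato, alphabetically by surname: Mbeki before Sato.
Full order: Andersen, Leclerc, Petrov, Eriksen, Ferreira, Greco, Mbeki, Sato.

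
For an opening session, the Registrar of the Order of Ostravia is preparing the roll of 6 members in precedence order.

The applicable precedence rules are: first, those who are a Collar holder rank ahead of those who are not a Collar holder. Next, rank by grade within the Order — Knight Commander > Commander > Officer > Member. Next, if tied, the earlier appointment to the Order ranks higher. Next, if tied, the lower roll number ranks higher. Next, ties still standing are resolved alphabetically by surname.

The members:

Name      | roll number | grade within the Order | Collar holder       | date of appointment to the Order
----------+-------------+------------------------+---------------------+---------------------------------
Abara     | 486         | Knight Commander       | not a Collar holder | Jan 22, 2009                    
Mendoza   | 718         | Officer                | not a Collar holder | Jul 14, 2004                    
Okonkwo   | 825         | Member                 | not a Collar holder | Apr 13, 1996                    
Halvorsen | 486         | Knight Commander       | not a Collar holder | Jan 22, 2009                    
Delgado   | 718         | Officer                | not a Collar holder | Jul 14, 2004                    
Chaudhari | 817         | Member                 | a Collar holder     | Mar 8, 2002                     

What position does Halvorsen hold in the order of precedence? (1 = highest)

By the first rule: Chaudhari (a Collar holder); then Abara, Halvorsen, Delgado, Mendoza and Okonkwo (each not a Collar holder).
Among Abara, Halvorsen, Delgado, Mendoza and Okonkwo, by grade within the Order: Abara and Halvorsen (Knight Commander) before Delgado and Mendoza (Officer) before Okonkwo (Member).
Abara and Halvorsen both have date of appointment to the Order Jan 22, 2009, so the next rule applies.
Abara and Halvorsen both have roll number 486, so the next rule applies.
Among Abara and Halvorsen, alphabetically by surname: Abara before Halvorsen.
Delgado and Mendoza both have date of appointment to the Order Jul 14, 2004, so the next rule applies.
Delgado and Mendoza both have roll number 718, so the next rule applies.
Among Delgado and Mendoza, alphabetically by surname: Delgado before Mendoza.
Order: Chaudhari, Abara, Halvorsen, Delgado, Mendoza, Okonkwo. So position 3.

3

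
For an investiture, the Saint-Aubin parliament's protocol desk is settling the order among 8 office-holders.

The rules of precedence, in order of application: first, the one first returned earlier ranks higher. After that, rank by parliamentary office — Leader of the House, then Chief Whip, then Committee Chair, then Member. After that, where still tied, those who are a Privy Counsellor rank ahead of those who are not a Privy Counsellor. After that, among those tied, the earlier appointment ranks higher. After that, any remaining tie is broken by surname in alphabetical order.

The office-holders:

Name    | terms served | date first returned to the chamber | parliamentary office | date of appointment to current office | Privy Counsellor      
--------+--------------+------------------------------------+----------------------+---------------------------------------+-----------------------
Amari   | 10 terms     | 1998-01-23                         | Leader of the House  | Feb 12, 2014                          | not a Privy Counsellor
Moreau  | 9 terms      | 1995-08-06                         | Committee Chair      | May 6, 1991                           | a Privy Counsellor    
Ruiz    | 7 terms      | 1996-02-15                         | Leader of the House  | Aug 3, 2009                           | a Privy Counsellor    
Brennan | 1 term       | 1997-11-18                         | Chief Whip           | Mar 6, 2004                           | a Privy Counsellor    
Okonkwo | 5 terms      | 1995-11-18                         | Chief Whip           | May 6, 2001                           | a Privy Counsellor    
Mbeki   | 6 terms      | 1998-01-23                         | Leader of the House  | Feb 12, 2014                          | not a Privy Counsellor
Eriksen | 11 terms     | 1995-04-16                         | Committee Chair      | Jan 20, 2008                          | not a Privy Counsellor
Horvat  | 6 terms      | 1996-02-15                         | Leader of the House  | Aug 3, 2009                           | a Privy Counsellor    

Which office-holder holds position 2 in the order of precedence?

Moreau

By date first returned to the chamber (earlier first): Eriksen (1995-04-16); then Moreau (1995-08-06); then Okonkwo (1995-11-18); then Horvat and Ruiz (both 1996-02-15); then Brennan (1997-11-18); then Amari and Mbeki (both 1998-01-23).
Horvat and Ruiz are each Leader of the House, so the next rule applies.
Horvat and Ruiz are each a Privy Counsellor, so the next rule applies.
Horvat and Ruiz both have date of appointment to current office Aug 3, 2009, so the next rule applies.
Among Horvat and Ruiz, alphabetically by surname: Horvat before Ruiz.
Amari and Mbeki are each Leader of the House, so the next rule applies.
Amari and Mbeki are each not a Privy Counsellor, so the next rule applies.
Amari and Mbeki both have date of appointment to current office Feb 12, 2014, so the next rule applies.
Among Amari and Mbeki, alphabetically by surname: Amari before Mbeki.
Order: Eriksen, Moreau, Okonkwo, Horvat, Ruiz, Brennan, Amari, Mbeki.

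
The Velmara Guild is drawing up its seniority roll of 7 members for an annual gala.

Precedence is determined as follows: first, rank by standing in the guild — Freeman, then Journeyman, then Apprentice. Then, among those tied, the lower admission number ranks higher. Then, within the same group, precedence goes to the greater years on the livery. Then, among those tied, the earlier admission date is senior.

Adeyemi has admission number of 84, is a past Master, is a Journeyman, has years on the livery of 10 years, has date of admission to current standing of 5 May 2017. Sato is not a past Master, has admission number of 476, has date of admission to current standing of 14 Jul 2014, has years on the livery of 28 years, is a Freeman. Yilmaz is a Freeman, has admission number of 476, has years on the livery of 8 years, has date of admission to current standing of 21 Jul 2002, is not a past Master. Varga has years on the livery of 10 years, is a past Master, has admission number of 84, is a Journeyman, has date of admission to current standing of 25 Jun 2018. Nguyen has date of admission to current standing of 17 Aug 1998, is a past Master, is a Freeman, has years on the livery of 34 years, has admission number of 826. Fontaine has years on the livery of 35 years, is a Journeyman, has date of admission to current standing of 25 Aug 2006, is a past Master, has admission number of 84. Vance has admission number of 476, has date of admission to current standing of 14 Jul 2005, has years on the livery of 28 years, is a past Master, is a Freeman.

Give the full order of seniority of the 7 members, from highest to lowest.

Vance, Sato, Yilmaz, Nguyen, Fontaine, Adeyemi, Varga

By standing in the guild: Vance, Sato, Yilmaz and Nguyen (Freeman); then Fontaine, Adeyemi and Varga (Journeyman).
Among Vance, Sato, Yilmaz and Nguyen, by admission number (lower first): Vance, Sato and Yilmaz (476) before Nguyen (826).
Among Vance, Sato and Yilmaz, by years on the livery (higher first): Vance and Sato (28 years) before Yilmaz (8 years).
Among Vance and Sato, by date of admission to current standing (earlier first): Vance (14 Jul 2005) before Sato (14 Jul 2014).
Fontaine, Adeyemi and Varga all have admission number 84, so the next rule applies.
Among Fontaine, Adeyemi and Varga, by years on the livery (higher first): Fontaine (35 years) before Adeyemi and Varga (10 years).
Among Adeyemi and Varga, by date of admission to current standing (earlier first): Adeyemi (5 May 2017) before Varga (25 Jun 2018).
Full order: Vance, Sato, Yilmaz, Nguyen, Fontaine, Adeyemi, Varga.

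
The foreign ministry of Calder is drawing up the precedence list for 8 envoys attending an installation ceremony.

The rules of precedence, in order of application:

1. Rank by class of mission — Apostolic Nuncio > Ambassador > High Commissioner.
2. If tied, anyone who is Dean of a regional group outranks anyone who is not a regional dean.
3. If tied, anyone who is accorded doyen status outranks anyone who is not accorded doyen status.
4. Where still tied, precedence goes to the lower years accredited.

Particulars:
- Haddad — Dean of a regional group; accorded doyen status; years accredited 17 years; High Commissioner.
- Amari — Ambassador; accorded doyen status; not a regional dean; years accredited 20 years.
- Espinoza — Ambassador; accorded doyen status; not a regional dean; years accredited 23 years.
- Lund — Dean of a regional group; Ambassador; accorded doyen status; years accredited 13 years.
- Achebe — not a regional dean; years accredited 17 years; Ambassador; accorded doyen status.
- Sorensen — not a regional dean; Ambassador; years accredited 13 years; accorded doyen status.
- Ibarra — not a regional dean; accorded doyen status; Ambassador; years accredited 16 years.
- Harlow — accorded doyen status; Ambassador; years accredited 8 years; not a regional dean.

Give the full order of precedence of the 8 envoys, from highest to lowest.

By class of mission: Lund, Harlow, Sorensen, Ibarra, Achebe, Amari and Espinoza (Ambassador); then Haddad (High Commissioner).
Among Lund, Harlow, Sorensen, Ibarra, Achebe, Amari and Espinoza, Dean of a regional group before not a regional dean: Lund (Dean of a regional group) before Harlow, Sorensen, Ibarra, Achebe, Amari and Espinoza (not a regional dean).
Harlow, Sorensen, Ibarra, Achebe, Amari and Espinoza are each accorded doyen status, so the next rule applies.
Among Harlow, Sorensen, Ibarra, Achebe, Amari and Espinoza, by years accredited (lower first): Harlow (8 years) before Sorensen (13 years) before Ibarra (16 years) before Achebe (17 years) before Amari (20 years) before Espinoza (23 years).
Full order: Lund, Harlow, Sorensen, Ibarra, Achebe, Amari, Espinoza, Haddad.

Lund, Harlow, Sorensen, Ibarra, Achebe, Amari, Espinoza, Haddad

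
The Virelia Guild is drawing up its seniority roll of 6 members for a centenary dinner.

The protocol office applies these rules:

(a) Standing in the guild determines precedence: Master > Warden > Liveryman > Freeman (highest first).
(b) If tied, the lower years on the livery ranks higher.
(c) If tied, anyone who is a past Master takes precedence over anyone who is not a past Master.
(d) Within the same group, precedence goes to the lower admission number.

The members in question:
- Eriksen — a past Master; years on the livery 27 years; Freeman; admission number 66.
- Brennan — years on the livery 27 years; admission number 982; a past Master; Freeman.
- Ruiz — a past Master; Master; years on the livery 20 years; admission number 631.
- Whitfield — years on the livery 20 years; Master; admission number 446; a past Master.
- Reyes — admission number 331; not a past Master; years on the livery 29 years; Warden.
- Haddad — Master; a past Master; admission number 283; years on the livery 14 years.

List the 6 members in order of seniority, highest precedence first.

By standing in the guild: Haddad, Whitfield and Ruiz (Master); then Reyes (Warden); then Eriksen and Brennan (Freeman).
Among Haddad, Whitfield and Ruiz, by years on the livery (lower first): Haddad (14 years) before Whitfield and Ruiz (20 years).
Whitfield and Ruiz are each a past Master, so the next rule applies.
Among Whitfield and Ruiz, by admission number (lower first): Whitfield (446) before Ruiz (631).
Eriksen and Brennan both have years on the livery 27 years, so the next rule applies.
Eriksen and Brennan are each a past Master, so the next rule applies.
Among Eriksen and Brennan, by admission number (lower first): Eriksen (66) before Brennan (982).
Full order: Haddad, Whitfield, Ruiz, Reyes, Eriksen, Brennan.

Haddad, Whitfield, Ruiz, Reyes, Eriksen, Brennan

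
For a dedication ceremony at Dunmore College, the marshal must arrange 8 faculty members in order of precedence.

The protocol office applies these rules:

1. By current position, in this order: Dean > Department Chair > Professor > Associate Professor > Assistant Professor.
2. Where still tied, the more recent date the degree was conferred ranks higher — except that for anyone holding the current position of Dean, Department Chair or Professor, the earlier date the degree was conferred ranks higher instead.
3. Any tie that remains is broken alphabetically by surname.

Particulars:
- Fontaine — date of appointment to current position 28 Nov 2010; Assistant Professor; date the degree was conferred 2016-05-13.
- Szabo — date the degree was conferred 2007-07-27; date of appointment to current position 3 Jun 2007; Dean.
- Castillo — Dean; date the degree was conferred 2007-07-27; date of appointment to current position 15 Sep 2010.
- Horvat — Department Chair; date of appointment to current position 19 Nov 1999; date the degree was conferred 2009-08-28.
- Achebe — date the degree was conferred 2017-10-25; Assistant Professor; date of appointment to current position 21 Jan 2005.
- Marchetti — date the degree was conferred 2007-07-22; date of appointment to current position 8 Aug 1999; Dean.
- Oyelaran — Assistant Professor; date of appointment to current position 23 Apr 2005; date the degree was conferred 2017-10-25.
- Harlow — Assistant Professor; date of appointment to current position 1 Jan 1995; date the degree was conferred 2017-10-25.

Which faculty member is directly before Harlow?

By current position: Marchetti, Castillo and Szabo (Dean); then Horvat (Department Chair); then Achebe, Harlow, Oyelaran and Fontaine (Assistant Professor).
Among Marchetti, Castillo and Szabo, by date the degree was conferred (earlier first) (reversed rule for this group): Marchetti (2007-07-22) before Castillo and Szabo (2007-07-27).
Among Castillo and Szabo, alphabetically by surname: Castillo before Szabo.
Among Achebe, Harlow, Oyelaran and Fontaine, by date the degree was conferred (later first): Achebe, Harlow and Oyelaran (2017-10-25) before Fontaine (2016-05-13).
Among Achebe, Harlow and Oyelaran, alphabetically by surname: Achebe before Harlow before Oyelaran.
Order: Marchetti, Castillo, Szabo, Horvat, Achebe, Harlow, Oyelaran, Fontaine.

Achebe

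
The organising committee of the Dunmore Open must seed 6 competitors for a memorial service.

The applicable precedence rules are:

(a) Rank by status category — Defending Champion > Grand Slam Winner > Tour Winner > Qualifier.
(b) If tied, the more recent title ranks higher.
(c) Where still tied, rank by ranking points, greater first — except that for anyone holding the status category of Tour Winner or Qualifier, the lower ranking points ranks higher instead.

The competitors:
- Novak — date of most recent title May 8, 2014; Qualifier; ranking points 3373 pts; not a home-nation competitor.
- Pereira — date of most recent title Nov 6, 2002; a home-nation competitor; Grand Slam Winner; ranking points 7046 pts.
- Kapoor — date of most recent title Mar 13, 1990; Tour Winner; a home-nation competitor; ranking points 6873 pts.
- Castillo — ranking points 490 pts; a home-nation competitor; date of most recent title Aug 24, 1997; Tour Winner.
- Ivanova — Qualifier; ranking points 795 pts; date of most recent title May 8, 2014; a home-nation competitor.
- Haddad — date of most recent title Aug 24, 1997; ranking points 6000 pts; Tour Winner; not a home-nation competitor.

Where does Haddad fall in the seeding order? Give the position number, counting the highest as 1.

3

By status category: Pereira (Grand Slam Winner); then Castillo, Haddad and Kapoor (Tour Winner); then Ivanova and Novak (Qualifier).
Among Castillo, Haddad and Kapoor, by date of most recent title (later first): Castillo and Haddad (Aug 24, 1997) before Kapoor (Mar 13, 1990).
Among Castillo and Haddad, by ranking points (lower first) (reversed rule for this group): Castillo (490 pts) before Haddad (6000 pts).
Ivanova and Novak both have date of most recent title May 8, 2014, so the next rule applies.
Among Ivanova and Novak, by ranking points (lower first) (reversed rule for this group): Ivanova (795 pts) before Novak (3373 pts).
Order: Pereira, Castillo, Haddad, Kapoor, Ivanova, Novak. So position 3.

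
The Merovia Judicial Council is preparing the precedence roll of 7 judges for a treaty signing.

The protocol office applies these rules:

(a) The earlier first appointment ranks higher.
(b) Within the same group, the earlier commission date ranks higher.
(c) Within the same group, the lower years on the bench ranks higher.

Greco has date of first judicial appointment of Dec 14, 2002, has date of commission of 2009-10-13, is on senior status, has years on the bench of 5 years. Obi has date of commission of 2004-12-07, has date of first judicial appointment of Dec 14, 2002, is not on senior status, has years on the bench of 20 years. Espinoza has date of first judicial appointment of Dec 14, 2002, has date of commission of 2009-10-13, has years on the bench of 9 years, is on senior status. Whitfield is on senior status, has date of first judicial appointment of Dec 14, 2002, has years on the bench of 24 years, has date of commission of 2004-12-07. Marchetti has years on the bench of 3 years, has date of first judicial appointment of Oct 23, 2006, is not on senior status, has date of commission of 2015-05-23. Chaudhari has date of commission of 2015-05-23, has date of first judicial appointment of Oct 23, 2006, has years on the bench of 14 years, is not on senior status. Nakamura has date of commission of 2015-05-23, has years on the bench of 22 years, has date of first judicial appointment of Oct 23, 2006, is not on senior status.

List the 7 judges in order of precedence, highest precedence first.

By date of first judicial appointment (earlier first): Obi, Whitfield, Greco and Espinoza (each Dec 14, 2002); then Marchetti, Chaudhari and Nakamura (each Oct 23, 2006).
Among Obi, Whitfield, Greco and Espinoza, by date of commission (earlier first): Obi and Whitfield (2004-12-07) before Greco and Espinoza (2009-10-13).
Among Obi and Whitfield, by years on the bench (lower first): Obi (20 years) before Whitfield (24 years).
Among Greco and Espinoza, by years on the bench (lower first): Greco (5 years) before Espinoza (9 years).
Marchetti, Chaudhari and Nakamura all have date of commission 2015-05-23, so the next rule applies.
Among Marchetti, Chaudhari and Nakamura, by years on the bench (lower first): Marchetti (3 years) before Chaudhari (14 years) before Nakamura (22 years).
Full order: Obi, Whitfield, Greco, Espinoza, Marchetti, Chaudhari, Nakamura.

Obi, Whitfield, Greco, Espinoza, Marchetti, Chaudhari, Nakamura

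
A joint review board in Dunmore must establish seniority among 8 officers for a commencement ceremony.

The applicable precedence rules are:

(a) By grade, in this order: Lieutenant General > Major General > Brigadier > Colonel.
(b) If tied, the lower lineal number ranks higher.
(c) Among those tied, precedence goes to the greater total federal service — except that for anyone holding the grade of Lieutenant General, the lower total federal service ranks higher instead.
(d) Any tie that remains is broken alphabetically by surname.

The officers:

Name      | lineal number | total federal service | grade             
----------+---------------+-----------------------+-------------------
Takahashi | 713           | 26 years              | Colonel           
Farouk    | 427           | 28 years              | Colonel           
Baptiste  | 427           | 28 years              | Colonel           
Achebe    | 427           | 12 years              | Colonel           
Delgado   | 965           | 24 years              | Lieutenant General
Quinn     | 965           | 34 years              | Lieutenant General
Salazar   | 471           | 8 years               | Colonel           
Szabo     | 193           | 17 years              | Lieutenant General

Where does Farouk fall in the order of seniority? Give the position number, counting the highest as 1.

By grade: Szabo, Delgado and Quinn (Lieutenant General); then Baptiste, Farouk, Achebe, Salazar and Takahashi (Colonel).
Among Szabo, Delgado and Quinn, by lineal number (lower first): Szabo (193) before Delgado and Quinn (965).
Among Delgado and Quinn, by total federal service (lower first) (reversed rule for this group): Delgado (24 years) before Quinn (34 years).
Among Baptiste, Farouk, Achebe, Salazar and Takahashi, by lineal number (lower first): Baptiste, Farouk and Achebe (427) before Salazar (471) before Takahashi (713).
Among Baptiste, Farouk and Achebe, by total federal service (higher first): Baptiste and Farouk (28 years) before Achebe (12 years).
Among Baptiste and Farouk, alphabetically by surname: Baptiste before Farouk.
Order: Szabo, Delgado, Quinn, Baptiste, Farouk, Achebe, Salazar, Takahashi. So position 5.

5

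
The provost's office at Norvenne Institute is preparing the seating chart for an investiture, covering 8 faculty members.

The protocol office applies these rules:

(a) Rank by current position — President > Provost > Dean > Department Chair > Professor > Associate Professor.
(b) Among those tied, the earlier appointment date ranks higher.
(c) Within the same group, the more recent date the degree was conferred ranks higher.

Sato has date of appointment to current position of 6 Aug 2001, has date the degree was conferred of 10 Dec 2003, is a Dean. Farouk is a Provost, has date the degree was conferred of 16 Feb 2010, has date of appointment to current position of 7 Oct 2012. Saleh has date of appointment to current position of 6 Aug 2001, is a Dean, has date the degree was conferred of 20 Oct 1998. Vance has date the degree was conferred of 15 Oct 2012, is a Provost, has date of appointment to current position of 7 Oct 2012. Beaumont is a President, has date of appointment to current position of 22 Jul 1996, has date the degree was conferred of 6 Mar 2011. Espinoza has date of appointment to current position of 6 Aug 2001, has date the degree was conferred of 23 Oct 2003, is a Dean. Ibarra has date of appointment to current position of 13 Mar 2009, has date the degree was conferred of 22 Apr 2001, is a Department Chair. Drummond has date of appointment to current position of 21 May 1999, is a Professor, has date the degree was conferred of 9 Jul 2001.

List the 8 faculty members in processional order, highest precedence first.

By current position: Beaumont (President); then Vance and Farouk (Provost); then Sato, Espinoza and Saleh (Dean); then Ibarra (Department Chair); then Drummond (Professor).
Vance and Farouk both have date of appointment to current position 7 Oct 2012, so the next rule applies.
Among Vance and Farouk, by date the degree was conferred (later first): Vance (15 Oct 2012) before Farouk (16 Feb 2010).
Sato, Espinoza and Saleh all have date of appointment to current position 6 Aug 2001, so the next rule applies.
Among Sato, Espinoza and Saleh, by date the degree was conferred (later first): Sato (10 Dec 2003) before Espinoza (23 Oct 2003) before Saleh (20 Oct 1998).
Full order: Beaumont, Vance, Farouk, Sato, Espinoza, Saleh, Ibarra, Drummond.

Beaumont, Vance, Farouk, Sato, Espinoza, Saleh, Ibarra, Drummond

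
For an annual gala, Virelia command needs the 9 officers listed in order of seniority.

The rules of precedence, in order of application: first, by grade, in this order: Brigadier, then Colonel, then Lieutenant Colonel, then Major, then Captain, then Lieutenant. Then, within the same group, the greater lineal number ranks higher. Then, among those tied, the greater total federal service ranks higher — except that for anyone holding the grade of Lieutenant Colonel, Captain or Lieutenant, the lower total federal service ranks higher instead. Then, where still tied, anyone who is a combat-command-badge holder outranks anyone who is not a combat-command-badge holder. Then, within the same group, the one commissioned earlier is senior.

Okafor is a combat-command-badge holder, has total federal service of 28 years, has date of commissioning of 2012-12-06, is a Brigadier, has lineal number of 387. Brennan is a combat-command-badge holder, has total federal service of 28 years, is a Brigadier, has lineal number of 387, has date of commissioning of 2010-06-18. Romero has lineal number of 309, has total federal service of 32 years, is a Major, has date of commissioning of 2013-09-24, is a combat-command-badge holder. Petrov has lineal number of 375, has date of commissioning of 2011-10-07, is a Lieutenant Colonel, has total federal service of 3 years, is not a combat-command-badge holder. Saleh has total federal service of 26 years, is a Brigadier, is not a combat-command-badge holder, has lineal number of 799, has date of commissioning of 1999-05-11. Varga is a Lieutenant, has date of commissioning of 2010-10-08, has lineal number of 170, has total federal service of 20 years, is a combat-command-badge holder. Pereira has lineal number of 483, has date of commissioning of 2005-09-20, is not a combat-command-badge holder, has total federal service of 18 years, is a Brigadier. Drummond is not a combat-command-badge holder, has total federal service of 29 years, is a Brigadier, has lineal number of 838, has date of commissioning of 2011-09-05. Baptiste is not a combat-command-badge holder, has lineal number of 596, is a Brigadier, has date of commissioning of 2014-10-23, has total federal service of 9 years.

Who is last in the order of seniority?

Varga

By grade: Drummond, Saleh, Baptiste, Pereira, Brennan and Okafor (Brigadier); then Petrov (Lieutenant Colonel); then Romero (Major); then Varga (Lieutenant).
Among Drummond, Saleh, Baptiste, Pereira, Brennan and Okafor, by lineal number (higher first): Drummond (838) before Saleh (799) before Baptiste (596) before Pereira (483) before Brennan and Okafor (387).
Brennan and Okafor both have total federal service 28 years, so the next rule applies.
Brennan and Okafor are each a combat-command-badge holder, so the next rule applies.
Among Brennan and Okafor, by date of commissioning (earlier first): Brennan (2010-06-18) before Okafor (2012-12-06).
Order: Drummond, Saleh, Baptiste, Pereira, Brennan, Okafor, Petrov, Romero, Varga.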